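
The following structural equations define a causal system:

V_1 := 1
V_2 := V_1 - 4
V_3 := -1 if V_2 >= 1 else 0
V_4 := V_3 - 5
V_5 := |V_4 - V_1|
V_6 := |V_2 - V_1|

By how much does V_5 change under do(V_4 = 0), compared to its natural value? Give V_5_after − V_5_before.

Intervening sets V_4 = 0 and removes its equation (V_4 := V_3 - 5).
V_5 = |V_4 - V_1|  [with V_4=0, V_1=1]  = 1
Without intervention: V_2 = V_1 - 4  [with V_1=1]  = -3; V_3 = -1 if V_2 >= 1 else 0  [with V_2=-3]  = 0; V_4 = V_3 - 5  [with V_3=0]  = -5; V_5 = |V_4 - V_1|  [with V_4=-5, V_1=1]  = 6.
Change = 1 − 6 = -5.

-5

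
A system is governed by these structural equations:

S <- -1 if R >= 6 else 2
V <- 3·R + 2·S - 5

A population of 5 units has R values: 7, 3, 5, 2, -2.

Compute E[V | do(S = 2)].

Under do(S=2), S's equation is replaced by S=2 for every unit. Per-unit V: 20, 8, 14, 5, -7. Mean = 8.

8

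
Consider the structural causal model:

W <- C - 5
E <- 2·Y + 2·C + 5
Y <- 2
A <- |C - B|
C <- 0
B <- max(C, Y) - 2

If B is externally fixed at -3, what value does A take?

3

The intervention breaks the incoming arrows to B: B <- max(C, Y) - 2 no longer applies, and B = -3.
A = |C - B|  [with C=0, B=-3]  = 3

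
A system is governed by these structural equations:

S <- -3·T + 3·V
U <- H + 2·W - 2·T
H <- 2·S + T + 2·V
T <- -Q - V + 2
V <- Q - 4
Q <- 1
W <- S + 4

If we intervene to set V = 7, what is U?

Under do(V=7), the mechanism V <- Q - 4 is discarded; V is fixed at 7.
T = -Q - V + 2  [with Q=1, V=7]  = -6
S = -3·T + 3·V  [with T=-6, V=7]  = 39
H = 2·S + T + 2·V  [with S=39, T=-6, V=7]  = 86
W = S + 4  [with S=39]  = 43
U = H + 2·W - 2·T  [with H=86, W=43, T=-6]  = 184

184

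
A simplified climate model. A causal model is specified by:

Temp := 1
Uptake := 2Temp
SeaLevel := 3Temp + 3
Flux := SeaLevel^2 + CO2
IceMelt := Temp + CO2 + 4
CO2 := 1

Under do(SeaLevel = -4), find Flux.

17

Intervening sets SeaLevel = -4 and removes its equation (SeaLevel := 3Temp + 3).
Flux = SeaLevel^2 + CO2  [with SeaLevel=-4, CO2=1]  = 17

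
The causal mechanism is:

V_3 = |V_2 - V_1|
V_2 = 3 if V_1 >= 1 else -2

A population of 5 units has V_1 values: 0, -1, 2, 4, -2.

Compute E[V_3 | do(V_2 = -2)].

2.6

The intervention sets V_2=-2 in all 5 units regardless of V_1. Recomputing V_3 per unit gives 2, 1, 4, 6, 0; average 2.6.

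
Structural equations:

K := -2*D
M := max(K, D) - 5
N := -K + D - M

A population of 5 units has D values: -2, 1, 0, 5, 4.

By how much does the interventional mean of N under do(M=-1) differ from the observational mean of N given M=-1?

Every unit gets M=-1 under the intervention. N values become -5, 4, 1, 16, 13; E[N|do(M=-1)] = 5.8.
E[N|M=-1] averages over only the 2 units with M=-1 (D = -2, 4): N = -5, 13, mean 4.
Difference = 5.8 − 4 = 1.8.

1.8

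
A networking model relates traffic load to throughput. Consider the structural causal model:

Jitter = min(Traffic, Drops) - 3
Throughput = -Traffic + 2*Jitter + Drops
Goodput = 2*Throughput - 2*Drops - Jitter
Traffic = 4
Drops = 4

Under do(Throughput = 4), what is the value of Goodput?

-1

Intervening sets Throughput = 4 and removes its equation (Throughput = -Traffic + 2*Jitter + Drops).
Jitter = min(Traffic, Drops) - 3  [with Traffic=4, Drops=4]  = 1
Goodput = 2*Throughput - 2*Drops - Jitter  [with Throughput=4, Drops=4, Jitter=1]  = -1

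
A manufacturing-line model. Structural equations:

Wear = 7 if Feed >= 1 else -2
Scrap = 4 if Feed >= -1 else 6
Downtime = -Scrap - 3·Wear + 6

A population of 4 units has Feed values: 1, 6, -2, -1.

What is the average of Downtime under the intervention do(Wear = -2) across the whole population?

7.5

The intervention sets Wear=-2 in all 4 units regardless of Feed. Recomputing Downtime per unit gives 8, 8, 6, 8; average 7.5.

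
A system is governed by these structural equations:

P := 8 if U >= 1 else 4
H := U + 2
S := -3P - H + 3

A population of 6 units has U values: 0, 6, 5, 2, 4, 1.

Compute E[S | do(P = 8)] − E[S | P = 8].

0.6

do(P=8) breaks P's dependence on U. With P=8 fixed, S across the units is -23, -29, -28, -25, -27, -24, mean -26.
Observing P=8 restricts to units where P's equation naturally yields 8: U ∈ {6, 5, 2, 4, 1}. In that subpopulation S = -29, -28, -25, -27, -24, mean -26.6.
Difference = -26 − (-26.6) = 0.6.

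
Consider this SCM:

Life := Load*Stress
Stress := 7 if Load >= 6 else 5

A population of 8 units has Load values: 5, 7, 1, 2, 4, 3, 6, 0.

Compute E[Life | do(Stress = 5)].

17.5

Every unit gets Stress=5 under the intervention. Life values become 25, 35, 5, 10, 20, 15, 30, 0; E[Life|do(Stress=5)] = 17.5.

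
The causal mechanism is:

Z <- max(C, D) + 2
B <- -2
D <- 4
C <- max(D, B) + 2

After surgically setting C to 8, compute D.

4

Under do(C=8), the mechanism C <- max(D, B) + 2 is discarded; C is fixed at 8.
D is not downstream of the intervention, so its value is determined by the original equations.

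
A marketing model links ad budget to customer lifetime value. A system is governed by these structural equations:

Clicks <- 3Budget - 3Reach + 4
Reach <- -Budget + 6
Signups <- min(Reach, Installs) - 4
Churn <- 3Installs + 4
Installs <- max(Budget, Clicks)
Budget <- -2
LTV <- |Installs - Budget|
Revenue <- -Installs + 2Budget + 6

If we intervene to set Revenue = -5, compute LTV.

do(Revenue=-5) replaces the equation Revenue <- -Installs + 2Budget + 6 with the constant Revenue = -5.
LTV is not downstream of the intervention, so its value is determined by the original equations.
Reach = -Budget + 6  [with Budget=-2]  = 8
Clicks = 3Budget - 3Reach + 4  [with Budget=-2, Reach=8]  = -26
Installs = max(Budget, Clicks)  [with Budget=-2, Clicks=-26]  = -2
LTV = |Installs - Budget|  [with Installs=-2, Budget=-2]  = 0

0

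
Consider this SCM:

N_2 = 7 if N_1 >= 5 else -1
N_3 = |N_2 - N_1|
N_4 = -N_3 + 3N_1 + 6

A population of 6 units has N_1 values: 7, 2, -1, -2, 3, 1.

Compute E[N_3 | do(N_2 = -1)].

do(N_2=-1) breaks N_2's dependence on N_1. With N_2=-1 fixed, N_3 across the units is 8, 3, 0, 1, 4, 2, mean 3.

3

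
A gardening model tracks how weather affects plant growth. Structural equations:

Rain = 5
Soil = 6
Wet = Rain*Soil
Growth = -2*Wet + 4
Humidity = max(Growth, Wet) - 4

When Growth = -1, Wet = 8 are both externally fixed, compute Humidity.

The joint intervention fixes Growth = -1, Wet = 8, removing each variable's own equation.
Humidity = max(Growth, Wet) - 4  [with Growth=-1, Wet=8]  = 4

4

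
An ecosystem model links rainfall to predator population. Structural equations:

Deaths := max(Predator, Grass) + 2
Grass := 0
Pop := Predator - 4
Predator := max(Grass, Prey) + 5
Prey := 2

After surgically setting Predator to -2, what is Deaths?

The intervention breaks the incoming arrows to Predator: Predator := max(Grass, Prey) + 5 no longer applies, and Predator = -2.
Deaths = max(Predator, Grass) + 2  [with Predator=-2, Grass=0]  = 2

2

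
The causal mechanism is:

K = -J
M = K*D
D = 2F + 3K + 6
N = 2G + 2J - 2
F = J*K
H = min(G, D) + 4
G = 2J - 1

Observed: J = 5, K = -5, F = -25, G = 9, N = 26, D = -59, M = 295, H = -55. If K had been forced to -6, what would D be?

-72

Under do(K=-6), the mechanism K = -J is discarded; K is fixed at -6.
F = J*K  [with J=5, K=-6]  = -30
D = 2F + 3K + 6  [with F=-30, K=-6]  = -72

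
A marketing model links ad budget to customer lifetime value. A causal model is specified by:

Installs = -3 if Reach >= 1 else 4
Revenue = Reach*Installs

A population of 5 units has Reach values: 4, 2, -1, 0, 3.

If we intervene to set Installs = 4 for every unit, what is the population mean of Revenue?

The intervention sets Installs=4 in all 5 units regardless of Reach. Recomputing Revenue per unit gives 16, 8, -4, 0, 12; average 6.4.

6.4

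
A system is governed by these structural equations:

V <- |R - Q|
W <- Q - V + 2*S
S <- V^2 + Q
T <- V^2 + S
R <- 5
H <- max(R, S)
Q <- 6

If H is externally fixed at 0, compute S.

7

The intervention breaks the incoming arrows to H: H <- max(R, S) no longer applies, and H = 0.
Since S is not a descendant of the intervened variable, it is unaffected.
V = |R - Q|  [with R=5, Q=6]  = 1
S = V^2 + Q  [with V=1, Q=6]  = 7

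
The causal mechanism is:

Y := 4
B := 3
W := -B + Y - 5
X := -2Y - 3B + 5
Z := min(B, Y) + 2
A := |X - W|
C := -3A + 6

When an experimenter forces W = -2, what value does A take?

The intervention breaks the incoming arrows to W: W := -B + Y - 5 no longer applies, and W = -2.
X = -2Y - 3B + 5  [with Y=4, B=3]  = -12
A = |X - W|  [with X=-12, W=-2]  = 10

10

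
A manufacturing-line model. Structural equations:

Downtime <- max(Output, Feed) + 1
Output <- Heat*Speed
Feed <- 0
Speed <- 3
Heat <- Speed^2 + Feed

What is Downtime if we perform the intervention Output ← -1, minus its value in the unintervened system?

Intervening sets Output = -1 and removes its equation (Output <- Heat*Speed).
Downtime = max(Output, Feed) + 1  [with Output=-1, Feed=0]  = 1
Without intervention: Heat = Speed^2 + Feed  [with Speed=3, Feed=0]  = 9; Output = Heat*Speed  [with Heat=9, Speed=3]  = 27; Downtime = max(Output, Feed) + 1  [with Output=27, Feed=0]  = 28.
Change = 1 − 28 = -27.

-27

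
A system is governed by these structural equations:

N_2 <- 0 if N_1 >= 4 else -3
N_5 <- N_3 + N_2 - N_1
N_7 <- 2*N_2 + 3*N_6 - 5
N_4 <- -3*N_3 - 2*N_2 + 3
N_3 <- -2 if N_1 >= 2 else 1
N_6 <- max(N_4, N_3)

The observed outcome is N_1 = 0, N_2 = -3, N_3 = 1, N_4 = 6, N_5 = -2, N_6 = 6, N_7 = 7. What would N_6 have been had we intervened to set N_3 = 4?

4

The intervention breaks the incoming arrows to N_3: N_3 <- -2 if N_1 >= 2 else 1 no longer applies, and N_3 = 4.
N_2 = 0 if N_1 >= 4 else -3  [with N_1=0]  = -3
N_4 = -3*N_3 - 2*N_2 + 3  [with N_3=4, N_2=-3]  = -3
N_6 = max(N_4, N_3)  [with N_4=-3, N_3=4]  = 4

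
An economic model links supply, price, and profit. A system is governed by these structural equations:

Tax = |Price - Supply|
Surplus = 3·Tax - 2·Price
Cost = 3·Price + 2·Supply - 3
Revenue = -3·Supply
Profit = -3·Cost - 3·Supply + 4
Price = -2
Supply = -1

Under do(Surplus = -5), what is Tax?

1

The intervention breaks the incoming arrows to Surplus: Surplus = 3·Tax - 2·Price no longer applies, and Surplus = -5.
Tax is not downstream of the intervention, so its value is determined by the original equations.
Tax = |Price - Supply|  [with Price=-2, Supply=-1]  = 1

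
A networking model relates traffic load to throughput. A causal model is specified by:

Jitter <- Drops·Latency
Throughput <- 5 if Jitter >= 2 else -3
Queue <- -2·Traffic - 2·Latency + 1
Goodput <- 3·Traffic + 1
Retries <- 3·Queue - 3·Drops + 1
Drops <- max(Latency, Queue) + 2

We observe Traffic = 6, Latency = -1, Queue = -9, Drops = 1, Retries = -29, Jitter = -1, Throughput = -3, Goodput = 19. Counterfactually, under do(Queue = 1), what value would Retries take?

do(Queue=1) replaces the equation Queue <- -2·Traffic - 2·Latency + 1 with the constant Queue = 1.
Drops = max(Latency, Queue) + 2  [with Latency=-1, Queue=1]  = 3
Retries = 3·Queue - 3·Drops + 1  [with Queue=1, Drops=3]  = -5

-5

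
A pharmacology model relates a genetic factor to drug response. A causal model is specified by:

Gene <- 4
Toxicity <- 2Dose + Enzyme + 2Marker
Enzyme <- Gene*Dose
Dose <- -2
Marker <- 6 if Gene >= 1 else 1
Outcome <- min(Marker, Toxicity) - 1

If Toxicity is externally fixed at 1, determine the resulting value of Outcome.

0

The intervention breaks the incoming arrows to Toxicity: Toxicity <- 2Dose + Enzyme + 2Marker no longer applies, and Toxicity = 1.
Marker = 6 if Gene >= 1 else 1  [with Gene=4]  = 6
Outcome = min(Marker, Toxicity) - 1  [with Marker=6, Toxicity=1]  = 0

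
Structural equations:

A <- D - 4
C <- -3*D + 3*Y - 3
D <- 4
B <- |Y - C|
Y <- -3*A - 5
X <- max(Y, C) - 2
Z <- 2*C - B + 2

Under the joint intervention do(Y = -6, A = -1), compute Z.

-91

The joint intervention fixes Y = -6, A = -1, removing each variable's own equation.
C = -3*D + 3*Y - 3  [with D=4, Y=-6]  = -33
B = |Y - C|  [with Y=-6, C=-33]  = 27
Z = 2*C - B + 2  [with C=-33, B=27]  = -91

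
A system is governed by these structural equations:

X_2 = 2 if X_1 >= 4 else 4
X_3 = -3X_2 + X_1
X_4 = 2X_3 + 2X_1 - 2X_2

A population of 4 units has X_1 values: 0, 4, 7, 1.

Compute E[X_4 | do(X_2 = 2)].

-4

do(X_2=2) breaks X_2's dependence on X_1. With X_2=2 fixed, X_4 across the units is -16, 0, 12, -12, mean -4.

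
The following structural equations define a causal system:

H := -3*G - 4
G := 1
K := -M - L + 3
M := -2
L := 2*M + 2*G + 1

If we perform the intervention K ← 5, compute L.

Under do(K=5), the mechanism K := -M - L + 3 is discarded; K is fixed at 5.
Since L is not a descendant of the intervened variable, it is unaffected.
L = 2*M + 2*G + 1  [with M=-2, G=1]  = -1

-1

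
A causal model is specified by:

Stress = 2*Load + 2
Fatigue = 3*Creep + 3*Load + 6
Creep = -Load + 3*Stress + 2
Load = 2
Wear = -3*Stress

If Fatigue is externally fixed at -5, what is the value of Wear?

-18

The intervention breaks the incoming arrows to Fatigue: Fatigue = 3*Creep + 3*Load + 6 no longer applies, and Fatigue = -5.
Since Wear is not a descendant of the intervened variable, it is unaffected.
Stress = 2*Load + 2  [with Load=2]  = 6
Wear = -3*Stress  [with Stress=6]  = -18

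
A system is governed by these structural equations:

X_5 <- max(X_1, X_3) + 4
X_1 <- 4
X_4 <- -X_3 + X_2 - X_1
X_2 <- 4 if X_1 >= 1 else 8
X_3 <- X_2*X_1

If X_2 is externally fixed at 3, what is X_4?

Under do(X_2=3), the mechanism X_2 <- 4 if X_1 >= 1 else 8 is discarded; X_2 is fixed at 3.
X_3 = X_2*X_1  [with X_2=3, X_1=4]  = 12
X_4 = -X_3 + X_2 - X_1  [with X_3=12, X_2=3, X_1=4]  = -13

-13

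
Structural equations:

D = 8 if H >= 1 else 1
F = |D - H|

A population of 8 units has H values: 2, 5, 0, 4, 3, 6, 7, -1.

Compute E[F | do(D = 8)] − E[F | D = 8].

1.25

do(D=8) breaks D's dependence on H. With D=8 fixed, F across the units is 6, 3, 8, 4, 5, 2, 1, 9, mean 4.75.
Observing D=8 restricts to units where D's equation naturally yields 8: H ∈ {2, 5, 4, 3, 6, 7}. In that subpopulation F = 6, 3, 4, 5, 2, 1, mean 3.5.
Difference = 4.75 − 3.5 = 1.25.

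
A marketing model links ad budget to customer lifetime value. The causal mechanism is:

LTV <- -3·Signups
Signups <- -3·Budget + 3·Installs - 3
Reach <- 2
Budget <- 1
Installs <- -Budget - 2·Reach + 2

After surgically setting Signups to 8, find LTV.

-24

Intervening sets Signups = 8 and removes its equation (Signups <- -3·Budget + 3·Installs - 3).
LTV = -3·Signups  [with Signups=8]  = -24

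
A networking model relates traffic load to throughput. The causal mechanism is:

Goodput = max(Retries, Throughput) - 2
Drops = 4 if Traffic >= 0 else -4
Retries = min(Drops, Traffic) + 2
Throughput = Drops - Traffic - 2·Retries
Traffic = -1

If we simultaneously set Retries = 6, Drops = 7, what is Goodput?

4

Setting Retries = 6, Drops = 7 by intervention discards those variables' equations.
Throughput = Drops - Traffic - 2·Retries  [with Drops=7, Traffic=-1, Retries=6]  = -4
Goodput = max(Retries, Throughput) - 2  [with Retries=6, Throughput=-4]  = 4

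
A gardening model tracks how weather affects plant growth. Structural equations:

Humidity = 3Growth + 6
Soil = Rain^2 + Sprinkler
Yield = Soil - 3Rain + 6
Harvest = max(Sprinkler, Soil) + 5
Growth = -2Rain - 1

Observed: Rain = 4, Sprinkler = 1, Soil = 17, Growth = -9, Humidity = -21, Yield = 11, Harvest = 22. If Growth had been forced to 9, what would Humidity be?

Intervening sets Growth = 9 and removes its equation (Growth = -2Rain - 1).
Humidity = 3Growth + 6  [with Growth=9]  = 33

33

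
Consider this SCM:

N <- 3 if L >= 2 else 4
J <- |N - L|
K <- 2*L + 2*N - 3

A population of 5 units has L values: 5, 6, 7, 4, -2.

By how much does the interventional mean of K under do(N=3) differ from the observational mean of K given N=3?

The intervention sets N=3 in all 5 units regardless of L. Recomputing K per unit gives 13, 15, 17, 11, -1; average 11.
E[K|N=3] averages over only the 4 units with N=3 (L = 5, 6, 7, 4): K = 13, 15, 17, 11, mean 14.
Difference = 11 − 14 = -3.

-3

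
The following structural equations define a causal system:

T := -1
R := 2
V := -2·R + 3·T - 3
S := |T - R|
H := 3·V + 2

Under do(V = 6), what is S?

3

The intervention breaks the incoming arrows to V: V := -2·R + 3·T - 3 no longer applies, and V = 6.
S is not downstream of the intervention, so its value is determined by the original equations.
S = |T - R|  [with T=-1, R=2]  = 3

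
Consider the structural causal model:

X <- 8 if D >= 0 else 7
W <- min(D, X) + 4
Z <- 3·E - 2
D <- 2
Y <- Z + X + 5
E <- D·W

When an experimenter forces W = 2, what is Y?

23

The intervention breaks the incoming arrows to W: W <- min(D, X) + 4 no longer applies, and W = 2.
X = 8 if D >= 0 else 7  [with D=2]  = 8
E = D·W  [with D=2, W=2]  = 4
Z = 3·E - 2  [with E=4]  = 10
Y = Z + X + 5  [with Z=10, X=8]  = 23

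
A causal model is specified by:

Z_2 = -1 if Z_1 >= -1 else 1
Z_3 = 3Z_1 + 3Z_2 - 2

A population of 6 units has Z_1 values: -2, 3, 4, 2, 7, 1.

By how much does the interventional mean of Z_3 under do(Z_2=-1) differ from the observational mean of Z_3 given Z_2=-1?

do(Z_2=-1) breaks Z_2's dependence on Z_1. With Z_2=-1 fixed, Z_3 across the units is -11, 4, 7, 1, 16, -2, mean 2.5.
Observing Z_2=-1 restricts to units where Z_2's equation naturally yields -1: Z_1 ∈ {3, 4, 2, 7, 1}. In that subpopulation Z_3 = 4, 7, 1, 16, -2, mean 5.2.
Difference = 2.5 − 5.2 = -2.7.

-2.7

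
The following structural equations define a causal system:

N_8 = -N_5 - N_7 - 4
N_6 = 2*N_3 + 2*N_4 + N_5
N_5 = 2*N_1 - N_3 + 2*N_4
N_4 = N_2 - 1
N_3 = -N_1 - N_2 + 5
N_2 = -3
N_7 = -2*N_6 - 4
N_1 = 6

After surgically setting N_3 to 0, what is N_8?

-12

The intervention breaks the incoming arrows to N_3: N_3 = -N_1 - N_2 + 5 no longer applies, and N_3 = 0.
N_4 = N_2 - 1  [with N_2=-3]  = -4
N_5 = 2*N_1 - N_3 + 2*N_4  [with N_1=6, N_3=0, N_4=-4]  = 4
N_6 = 2*N_3 + 2*N_4 + N_5  [with N_3=0, N_4=-4, N_5=4]  = -4
N_7 = -2*N_6 - 4  [with N_6=-4]  = 4
N_8 = -N_5 - N_7 - 4  [with N_5=4, N_7=4]  = -12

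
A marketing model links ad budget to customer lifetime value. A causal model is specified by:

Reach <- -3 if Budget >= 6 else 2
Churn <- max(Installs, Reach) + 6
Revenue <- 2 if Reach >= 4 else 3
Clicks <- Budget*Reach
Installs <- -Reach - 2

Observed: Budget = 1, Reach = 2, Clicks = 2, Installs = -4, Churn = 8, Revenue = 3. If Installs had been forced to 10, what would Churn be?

16

Intervening sets Installs = 10 and removes its equation (Installs <- -Reach - 2).
Reach = -3 if Budget >= 6 else 2  [with Budget=1]  = 2
Churn = max(Installs, Reach) + 6  [with Installs=10, Reach=2]  = 16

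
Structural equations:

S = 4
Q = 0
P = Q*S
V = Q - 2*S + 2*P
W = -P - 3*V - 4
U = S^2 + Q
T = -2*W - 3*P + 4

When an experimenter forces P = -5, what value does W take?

55

do(P=-5) replaces the equation P = Q*S with the constant P = -5.
V = Q - 2*S + 2*P  [with Q=0, S=4, P=-5]  = -18
W = -P - 3*V - 4  [with P=-5, V=-18]  = 55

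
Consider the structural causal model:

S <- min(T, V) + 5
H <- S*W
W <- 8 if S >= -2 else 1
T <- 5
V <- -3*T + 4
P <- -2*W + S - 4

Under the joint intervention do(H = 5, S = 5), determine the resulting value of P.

-15

Under do(H = 5, S = 5), each intervened variable's structural equation is replaced by its fixed value.
W = 8 if S >= -2 else 1  [with S=5]  = 8
P = -2*W + S - 4  [with W=8, S=5]  = -15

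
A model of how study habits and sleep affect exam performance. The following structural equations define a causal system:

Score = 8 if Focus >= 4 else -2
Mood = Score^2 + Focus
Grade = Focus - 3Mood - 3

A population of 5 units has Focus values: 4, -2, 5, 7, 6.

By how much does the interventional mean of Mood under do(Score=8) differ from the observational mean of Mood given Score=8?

-1.5

Every unit gets Score=8 under the intervention. Mood values become 68, 62, 69, 71, 70; E[Mood|do(Score=8)] = 68.
E[Mood|Score=8] averages over only the 4 units with Score=8 (Focus = 4, 5, 7, 6): Mood = 68, 69, 71, 70, mean 69.5.
Difference = 68 − 69.5 = -1.5.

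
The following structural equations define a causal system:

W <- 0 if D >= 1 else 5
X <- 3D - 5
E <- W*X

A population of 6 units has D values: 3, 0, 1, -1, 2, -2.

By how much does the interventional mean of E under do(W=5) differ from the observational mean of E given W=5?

The intervention sets W=5 in all 6 units regardless of D. Recomputing E per unit gives 20, -25, -10, -40, 5, -55; average -17.5.
Observing W=5 restricts to units where W's equation naturally yields 5: D ∈ {0, -1, -2}. In that subpopulation E = -25, -40, -55, mean -40.
Difference = -17.5 − (-40) = 22.5.

22.5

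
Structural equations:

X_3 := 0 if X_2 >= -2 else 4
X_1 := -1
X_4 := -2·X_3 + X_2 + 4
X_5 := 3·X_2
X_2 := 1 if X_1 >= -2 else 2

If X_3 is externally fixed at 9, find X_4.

The intervention breaks the incoming arrows to X_3: X_3 := 0 if X_2 >= -2 else 4 no longer applies, and X_3 = 9.
X_2 = 1 if X_1 >= -2 else 2  [with X_1=-1]  = 1
X_4 = -2·X_3 + X_2 + 4  [with X_3=9, X_2=1]  = -13

-13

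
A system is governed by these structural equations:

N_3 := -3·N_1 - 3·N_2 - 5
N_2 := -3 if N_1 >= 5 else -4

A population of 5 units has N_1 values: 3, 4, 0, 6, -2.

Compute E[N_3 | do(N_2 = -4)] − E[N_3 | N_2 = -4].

-2.85

Under do(N_2=-4), N_2's equation is replaced by N_2=-4 for every unit. Per-unit N_3: -2, -5, 7, -11, 13. Mean = 0.4.
Conditioning on N_2=-4 selects the 4 unit(s) with N_1 ∈ {3, 4, 0, -2}. Their N_3 values: -2, -5, 7, 13. Mean = 3.25.
Difference = 0.4 − 3.25 = -2.85.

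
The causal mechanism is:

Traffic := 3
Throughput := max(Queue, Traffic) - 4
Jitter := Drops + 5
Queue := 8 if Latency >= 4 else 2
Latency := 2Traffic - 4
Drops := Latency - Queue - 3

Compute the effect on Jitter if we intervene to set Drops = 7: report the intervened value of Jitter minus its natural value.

10

Intervening sets Drops = 7 and removes its equation (Drops := Latency - Queue - 3).
Jitter = Drops + 5  [with Drops=7]  = 12
Without intervention: Latency = 2Traffic - 4  [with Traffic=3]  = 2; Queue = 8 if Latency >= 4 else 2  [with Latency=2]  = 2; Drops = Latency - Queue - 3  [with Latency=2, Queue=2]  = -3; Jitter = Drops + 5  [with Drops=-3]  = 2.
Change = 12 − 2 = 10.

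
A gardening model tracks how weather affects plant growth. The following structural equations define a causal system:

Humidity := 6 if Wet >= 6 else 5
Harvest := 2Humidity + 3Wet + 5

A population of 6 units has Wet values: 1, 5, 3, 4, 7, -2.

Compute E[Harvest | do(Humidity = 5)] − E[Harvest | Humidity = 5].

do(Humidity=5) breaks Humidity's dependence on Wet. With Humidity=5 fixed, Harvest across the units is 18, 30, 24, 27, 36, 9, mean 24.
Conditioning on Humidity=5 selects the 5 unit(s) with Wet ∈ {1, 5, 3, 4, -2}. Their Harvest values: 18, 30, 24, 27, 9. Mean = 21.6.
Difference = 24 − 21.6 = 2.4.

2.4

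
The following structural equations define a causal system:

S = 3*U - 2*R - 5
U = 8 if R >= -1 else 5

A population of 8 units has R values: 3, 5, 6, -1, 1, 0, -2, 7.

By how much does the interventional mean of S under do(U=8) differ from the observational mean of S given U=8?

1.25

Every unit gets U=8 under the intervention. S values become 13, 9, 7, 21, 17, 19, 23, 5; E[S|do(U=8)] = 14.25.
E[S|U=8] averages over only the 7 units with U=8 (R = 3, 5, 6, -1, 1, 0, 7): S = 13, 9, 7, 21, 17, 19, 5, mean 13.
Difference = 14.25 − 13 = 1.25.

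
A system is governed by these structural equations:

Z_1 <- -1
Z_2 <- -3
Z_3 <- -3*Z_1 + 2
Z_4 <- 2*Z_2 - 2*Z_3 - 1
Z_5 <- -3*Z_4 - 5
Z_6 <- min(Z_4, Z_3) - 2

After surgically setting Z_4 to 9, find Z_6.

Under do(Z_4=9), the mechanism Z_4 <- 2*Z_2 - 2*Z_3 - 1 is discarded; Z_4 is fixed at 9.
Z_3 = -3*Z_1 + 2  [with Z_1=-1]  = 5
Z_6 = min(Z_4, Z_3) - 2  [with Z_4=9, Z_3=5]  = 3

3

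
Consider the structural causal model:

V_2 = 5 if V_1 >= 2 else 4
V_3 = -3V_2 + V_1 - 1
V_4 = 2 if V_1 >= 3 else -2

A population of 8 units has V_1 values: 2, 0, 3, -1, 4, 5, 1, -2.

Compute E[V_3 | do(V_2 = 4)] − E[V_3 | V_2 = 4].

2

The intervention sets V_2=4 in all 8 units regardless of V_1. Recomputing V_3 per unit gives -11, -13, -10, -14, -9, -8, -12, -15; average -11.5.
E[V_3|V_2=4] averages over only the 4 units with V_2=4 (V_1 = 0, -1, 1, -2): V_3 = -13, -14, -12, -15, mean -13.5.
Difference = -11.5 − (-13.5) = 2.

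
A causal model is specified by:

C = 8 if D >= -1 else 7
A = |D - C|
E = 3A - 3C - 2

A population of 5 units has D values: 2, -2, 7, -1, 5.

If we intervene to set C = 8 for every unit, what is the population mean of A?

Under do(C=8), C's equation is replaced by C=8 for every unit. Per-unit A: 6, 10, 1, 9, 3. Mean = 5.8.

5.8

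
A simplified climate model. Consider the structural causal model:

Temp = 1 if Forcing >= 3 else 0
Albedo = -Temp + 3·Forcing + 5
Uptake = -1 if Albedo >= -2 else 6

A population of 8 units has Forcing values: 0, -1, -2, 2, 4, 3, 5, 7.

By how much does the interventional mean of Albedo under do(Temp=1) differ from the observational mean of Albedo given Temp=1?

Under do(Temp=1), Temp's equation is replaced by Temp=1 for every unit. Per-unit Albedo: 4, 1, -2, 10, 16, 13, 19, 25. Mean = 10.75.
E[Albedo|Temp=1] averages over only the 4 units with Temp=1 (Forcing = 4, 3, 5, 7): Albedo = 16, 13, 19, 25, mean 18.25.
Difference = 10.75 − 18.25 = -7.5.

-7.5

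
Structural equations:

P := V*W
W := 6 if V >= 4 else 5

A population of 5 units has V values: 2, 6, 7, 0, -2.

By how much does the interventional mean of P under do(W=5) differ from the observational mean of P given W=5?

do(W=5) breaks W's dependence on V. With W=5 fixed, P across the units is 10, 30, 35, 0, -10, mean 13.
Observing W=5 restricts to units where W's equation naturally yields 5: V ∈ {2, 0, -2}. In that subpopulation P = 10, 0, -10, mean 0.
Difference = 13 − 0 = 13.

13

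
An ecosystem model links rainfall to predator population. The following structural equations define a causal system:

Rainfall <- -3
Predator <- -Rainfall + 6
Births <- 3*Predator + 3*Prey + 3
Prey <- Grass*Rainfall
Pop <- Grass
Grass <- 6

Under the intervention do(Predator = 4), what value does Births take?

Intervening sets Predator = 4 and removes its equation (Predator <- -Rainfall + 6).
Prey = Grass*Rainfall  [with Grass=6, Rainfall=-3]  = -18
Births = 3*Predator + 3*Prey + 3  [with Predator=4, Prey=-18]  = -39

-39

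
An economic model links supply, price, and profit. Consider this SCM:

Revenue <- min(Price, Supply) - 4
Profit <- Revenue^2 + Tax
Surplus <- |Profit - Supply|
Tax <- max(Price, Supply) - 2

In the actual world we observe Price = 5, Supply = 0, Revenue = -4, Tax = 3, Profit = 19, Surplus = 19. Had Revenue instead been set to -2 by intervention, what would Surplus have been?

The intervention breaks the incoming arrows to Revenue: Revenue <- min(Price, Supply) - 4 no longer applies, and Revenue = -2.
Tax = max(Price, Supply) - 2  [with Price=5, Supply=0]  = 3
Profit = Revenue^2 + Tax  [with Revenue=-2, Tax=3]  = 7
Surplus = |Profit - Supply|  [with Profit=7, Supply=0]  = 7

7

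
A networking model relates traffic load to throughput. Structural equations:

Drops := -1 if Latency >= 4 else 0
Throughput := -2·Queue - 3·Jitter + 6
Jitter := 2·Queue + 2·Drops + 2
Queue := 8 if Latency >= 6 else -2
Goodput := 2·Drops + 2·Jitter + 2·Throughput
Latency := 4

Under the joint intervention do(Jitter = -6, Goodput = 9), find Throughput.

Setting Jitter = -6, Goodput = 9 by intervention discards those variables' equations.
Queue = 8 if Latency >= 6 else -2  [with Latency=4]  = -2
Throughput = -2·Queue - 3·Jitter + 6  [with Queue=-2, Jitter=-6]  = 28

28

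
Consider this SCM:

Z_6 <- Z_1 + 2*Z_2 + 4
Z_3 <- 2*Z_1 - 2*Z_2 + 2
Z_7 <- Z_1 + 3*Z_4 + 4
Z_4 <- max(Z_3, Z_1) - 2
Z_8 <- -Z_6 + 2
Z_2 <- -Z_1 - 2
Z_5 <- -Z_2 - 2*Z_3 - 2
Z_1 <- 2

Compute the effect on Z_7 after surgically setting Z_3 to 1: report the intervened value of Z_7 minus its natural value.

-36

The intervention breaks the incoming arrows to Z_3: Z_3 <- 2*Z_1 - 2*Z_2 + 2 no longer applies, and Z_3 = 1.
Z_4 = max(Z_3, Z_1) - 2  [with Z_3=1, Z_1=2]  = 0
Z_7 = Z_1 + 3*Z_4 + 4  [with Z_1=2, Z_4=0]  = 6
Without intervention: Z_2 = -Z_1 - 2  [with Z_1=2]  = -4; Z_3 = 2*Z_1 - 2*Z_2 + 2  [with Z_1=2, Z_2=-4]  = 14; Z_4 = max(Z_3, Z_1) - 2  [with Z_3=14, Z_1=2]  = 12; Z_7 = Z_1 + 3*Z_4 + 4  [with Z_1=2, Z_4=12]  = 42.
Change = 6 − 42 = -36.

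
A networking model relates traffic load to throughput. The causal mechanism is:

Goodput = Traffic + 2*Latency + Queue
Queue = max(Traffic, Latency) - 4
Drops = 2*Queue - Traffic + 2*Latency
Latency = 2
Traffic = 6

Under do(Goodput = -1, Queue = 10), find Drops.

18

Under do(Goodput = -1, Queue = 10), each intervened variable's structural equation is replaced by its fixed value.
Drops = 2*Queue - Traffic + 2*Latency  [with Queue=10, Traffic=6, Latency=2]  = 18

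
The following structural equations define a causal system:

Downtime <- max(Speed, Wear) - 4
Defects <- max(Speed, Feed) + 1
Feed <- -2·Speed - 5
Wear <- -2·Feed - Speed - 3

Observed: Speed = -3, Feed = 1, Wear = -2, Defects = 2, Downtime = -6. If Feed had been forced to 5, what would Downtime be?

-7

do(Feed=5) replaces the equation Feed <- -2·Speed - 5 with the constant Feed = 5.
Wear = -2·Feed - Speed - 3  [with Feed=5, Speed=-3]  = -10
Downtime = max(Speed, Wear) - 4  [with Speed=-3, Wear=-10]  = -7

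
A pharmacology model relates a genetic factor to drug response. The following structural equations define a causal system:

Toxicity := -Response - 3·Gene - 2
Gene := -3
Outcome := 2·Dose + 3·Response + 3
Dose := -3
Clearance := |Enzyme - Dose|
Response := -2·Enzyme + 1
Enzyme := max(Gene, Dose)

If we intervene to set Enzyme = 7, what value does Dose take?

-3

Under do(Enzyme=7), the mechanism Enzyme := max(Gene, Dose) is discarded; Enzyme is fixed at 7.
Since Dose is not a descendant of the intervened variable, it is unaffected.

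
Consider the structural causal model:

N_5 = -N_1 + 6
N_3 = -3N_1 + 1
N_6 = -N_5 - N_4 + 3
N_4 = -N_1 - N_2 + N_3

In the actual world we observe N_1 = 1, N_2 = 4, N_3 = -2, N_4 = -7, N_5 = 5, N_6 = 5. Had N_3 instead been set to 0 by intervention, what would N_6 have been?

The intervention breaks the incoming arrows to N_3: N_3 = -3N_1 + 1 no longer applies, and N_3 = 0.
N_4 = -N_1 - N_2 + N_3  [with N_1=1, N_2=4, N_3=0]  = -5
N_5 = -N_1 + 6  [with N_1=1]  = 5
N_6 = -N_5 - N_4 + 3  [with N_5=5, N_4=-5]  = 3

3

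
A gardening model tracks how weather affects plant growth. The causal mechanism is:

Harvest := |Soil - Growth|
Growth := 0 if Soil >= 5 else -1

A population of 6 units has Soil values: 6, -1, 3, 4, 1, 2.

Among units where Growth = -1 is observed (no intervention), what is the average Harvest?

Observing Growth=-1 restricts to units where Growth's equation naturally yields -1: Soil ∈ {-1, 3, 4, 1, 2}. In that subpopulation Harvest = 0, 4, 5, 2, 3, mean 2.8.

2.8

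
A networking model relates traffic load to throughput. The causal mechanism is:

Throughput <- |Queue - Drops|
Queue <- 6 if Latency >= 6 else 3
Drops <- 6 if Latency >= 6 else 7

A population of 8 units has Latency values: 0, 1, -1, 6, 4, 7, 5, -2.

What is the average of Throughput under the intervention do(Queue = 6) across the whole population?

0.75

The intervention sets Queue=6 in all 8 units regardless of Latency. Recomputing Throughput per unit gives 1, 1, 1, 0, 1, 0, 1, 1; average 0.75.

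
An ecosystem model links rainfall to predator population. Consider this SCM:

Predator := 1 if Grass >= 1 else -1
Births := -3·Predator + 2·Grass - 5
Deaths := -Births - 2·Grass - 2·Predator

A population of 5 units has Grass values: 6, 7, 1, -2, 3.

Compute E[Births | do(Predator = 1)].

-2

Under do(Predator=1), Predator's equation is replaced by Predator=1 for every unit. Per-unit Births: 4, 6, -6, -12, -2. Mean = -2.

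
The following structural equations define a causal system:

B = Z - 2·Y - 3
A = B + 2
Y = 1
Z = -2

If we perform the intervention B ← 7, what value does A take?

The intervention breaks the incoming arrows to B: B = Z - 2·Y - 3 no longer applies, and B = 7.
A = B + 2  [with B=7]  = 9

9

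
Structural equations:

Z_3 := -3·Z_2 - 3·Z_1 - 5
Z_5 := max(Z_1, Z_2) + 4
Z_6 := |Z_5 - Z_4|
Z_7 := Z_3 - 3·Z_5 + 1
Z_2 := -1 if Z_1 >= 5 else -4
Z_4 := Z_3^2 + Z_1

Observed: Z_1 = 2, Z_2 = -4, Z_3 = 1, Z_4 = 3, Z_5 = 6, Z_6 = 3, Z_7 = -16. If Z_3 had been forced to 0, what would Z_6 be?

The intervention breaks the incoming arrows to Z_3: Z_3 := -3·Z_2 - 3·Z_1 - 5 no longer applies, and Z_3 = 0.
Z_2 = -1 if Z_1 >= 5 else -4  [with Z_1=2]  = -4
Z_4 = Z_3^2 + Z_1  [with Z_3=0, Z_1=2]  = 2
Z_5 = max(Z_1, Z_2) + 4  [with Z_1=2, Z_2=-4]  = 6
Z_6 = |Z_5 - Z_4|  [with Z_5=6, Z_4=2]  = 4

4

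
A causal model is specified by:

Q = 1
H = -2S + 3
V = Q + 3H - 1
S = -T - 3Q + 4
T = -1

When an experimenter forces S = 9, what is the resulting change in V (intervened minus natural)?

-42

do(S=9) replaces the equation S = -T - 3Q + 4 with the constant S = 9.
H = -2S + 3  [with S=9]  = -15
V = Q + 3H - 1  [with Q=1, H=-15]  = -45
Without intervention: S = -T - 3Q + 4  [with T=-1, Q=1]  = 2; H = -2S + 3  [with S=2]  = -1; V = Q + 3H - 1  [with Q=1, H=-1]  = -3.
Change = -45 − (-3) = -42.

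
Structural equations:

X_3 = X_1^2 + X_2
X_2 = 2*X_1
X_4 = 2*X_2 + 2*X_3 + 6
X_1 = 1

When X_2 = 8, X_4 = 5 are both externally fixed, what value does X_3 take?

9

The joint intervention fixes X_2 = 8, X_4 = 5, removing each variable's own equation.
X_3 = X_1^2 + X_2  [with X_1=1, X_2=8]  = 9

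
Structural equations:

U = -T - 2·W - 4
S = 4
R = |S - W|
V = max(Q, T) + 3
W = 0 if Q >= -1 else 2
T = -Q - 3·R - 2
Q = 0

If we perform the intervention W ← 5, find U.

-9

The intervention breaks the incoming arrows to W: W = 0 if Q >= -1 else 2 no longer applies, and W = 5.
R = |S - W|  [with S=4, W=5]  = 1
T = -Q - 3·R - 2  [with Q=0, R=1]  = -5
U = -T - 2·W - 4  [with T=-5, W=5]  = -9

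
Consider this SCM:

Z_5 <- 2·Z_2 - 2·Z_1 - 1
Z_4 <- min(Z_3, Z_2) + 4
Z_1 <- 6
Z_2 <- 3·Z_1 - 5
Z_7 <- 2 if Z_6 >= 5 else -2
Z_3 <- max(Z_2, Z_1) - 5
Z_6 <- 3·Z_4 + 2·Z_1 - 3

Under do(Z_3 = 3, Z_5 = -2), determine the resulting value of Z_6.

30

Setting Z_3 = 3, Z_5 = -2 by intervention discards those variables' equations.
Z_2 = 3·Z_1 - 5  [with Z_1=6]  = 13
Z_4 = min(Z_3, Z_2) + 4  [with Z_3=3, Z_2=13]  = 7
Z_6 = 3·Z_4 + 2·Z_1 - 3  [with Z_4=7, Z_1=6]  = 30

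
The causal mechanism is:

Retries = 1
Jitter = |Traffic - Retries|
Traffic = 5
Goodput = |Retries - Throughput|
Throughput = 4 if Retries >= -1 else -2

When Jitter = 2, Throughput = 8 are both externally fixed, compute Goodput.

7

Setting Jitter = 2, Throughput = 8 by intervention discards those variables' equations.
Goodput = |Retries - Throughput|  [with Retries=1, Throughput=8]  = 7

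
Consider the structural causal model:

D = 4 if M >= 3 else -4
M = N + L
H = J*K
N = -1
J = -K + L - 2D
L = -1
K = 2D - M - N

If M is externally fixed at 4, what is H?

The intervention breaks the incoming arrows to M: M = N + L no longer applies, and M = 4.
D = 4 if M >= 3 else -4  [with M=4]  = 4
K = 2D - M - N  [with D=4, M=4, N=-1]  = 5
J = -K + L - 2D  [with K=5, L=-1, D=4]  = -14
H = J*K  [with J=-14, K=5]  = -70

-70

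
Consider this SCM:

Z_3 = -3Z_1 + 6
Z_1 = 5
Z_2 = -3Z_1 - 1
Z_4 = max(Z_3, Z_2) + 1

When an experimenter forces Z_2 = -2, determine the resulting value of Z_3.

The intervention breaks the incoming arrows to Z_2: Z_2 = -3Z_1 - 1 no longer applies, and Z_2 = -2.
Since Z_3 is not a descendant of the intervened variable, it is unaffected.
Z_3 = -3Z_1 + 6  [with Z_1=5]  = -9

-9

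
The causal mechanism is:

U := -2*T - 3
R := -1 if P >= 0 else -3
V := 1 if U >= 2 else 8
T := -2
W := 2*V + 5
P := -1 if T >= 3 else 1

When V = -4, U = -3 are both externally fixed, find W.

The joint intervention fixes V = -4, U = -3, removing each variable's own equation.
W = 2*V + 5  [with V=-4]  = -3

-3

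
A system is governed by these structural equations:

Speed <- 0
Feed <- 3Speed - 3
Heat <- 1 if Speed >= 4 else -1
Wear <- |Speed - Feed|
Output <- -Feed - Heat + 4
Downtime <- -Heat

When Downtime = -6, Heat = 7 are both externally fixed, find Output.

0

Under do(Downtime = -6, Heat = 7), each intervened variable's structural equation is replaced by its fixed value.
Feed = 3Speed - 3  [with Speed=0]  = -3
Output = -Feed - Heat + 4  [with Feed=-3, Heat=7]  = 0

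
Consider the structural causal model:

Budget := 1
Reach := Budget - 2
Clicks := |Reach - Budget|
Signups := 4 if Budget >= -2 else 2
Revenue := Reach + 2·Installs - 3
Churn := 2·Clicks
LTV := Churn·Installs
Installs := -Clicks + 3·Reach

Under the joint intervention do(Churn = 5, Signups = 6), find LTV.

Under do(Churn = 5, Signups = 6), each intervened variable's structural equation is replaced by its fixed value.
Reach = Budget - 2  [with Budget=1]  = -1
Clicks = |Reach - Budget|  [with Reach=-1, Budget=1]  = 2
Installs = -Clicks + 3·Reach  [with Clicks=2, Reach=-1]  = -5
LTV = Churn·Installs  [with Churn=5, Installs=-5]  = -25

-25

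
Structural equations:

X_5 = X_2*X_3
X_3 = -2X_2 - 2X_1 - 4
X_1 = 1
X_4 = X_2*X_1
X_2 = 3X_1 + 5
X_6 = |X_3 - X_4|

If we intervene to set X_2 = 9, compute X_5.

do(X_2=9) replaces the equation X_2 = 3X_1 + 5 with the constant X_2 = 9.
X_3 = -2X_2 - 2X_1 - 4  [with X_2=9, X_1=1]  = -24
X_5 = X_2*X_3  [with X_2=9, X_3=-24]  = -216

-216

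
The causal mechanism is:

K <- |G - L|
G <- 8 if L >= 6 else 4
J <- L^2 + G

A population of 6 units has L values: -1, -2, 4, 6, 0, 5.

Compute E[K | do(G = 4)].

Every unit gets G=4 under the intervention. K values become 5, 6, 0, 2, 4, 1; E[K|do(G=4)] = 3.

3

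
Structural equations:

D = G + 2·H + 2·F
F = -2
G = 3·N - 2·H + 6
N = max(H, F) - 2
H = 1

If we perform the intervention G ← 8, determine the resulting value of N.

-1

Under do(G=8), the mechanism G = 3·N - 2·H + 6 is discarded; G is fixed at 8.
Since N is not a descendant of the intervened variable, it is unaffected.
N = max(H, F) - 2  [with H=1, F=-2]  = -1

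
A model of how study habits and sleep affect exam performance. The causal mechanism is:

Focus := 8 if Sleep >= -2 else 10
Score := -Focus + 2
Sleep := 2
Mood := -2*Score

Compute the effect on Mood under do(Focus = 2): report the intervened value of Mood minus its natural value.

-12

Under do(Focus=2), the mechanism Focus := 8 if Sleep >= -2 else 10 is discarded; Focus is fixed at 2.
Score = -Focus + 2  [with Focus=2]  = 0
Mood = -2*Score  [with Score=0]  = 0
Without intervention: Focus = 8 if Sleep >= -2 else 10  [with Sleep=2]  = 8; Score = -Focus + 2  [with Focus=8]  = -6; Mood = -2*Score  [with Score=-6]  = 12.
Change = 0 − 12 = -12.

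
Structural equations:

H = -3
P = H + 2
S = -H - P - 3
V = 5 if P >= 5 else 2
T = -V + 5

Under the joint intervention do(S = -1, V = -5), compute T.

Setting S = -1, V = -5 by intervention discards those variables' equations.
T = -V + 5  [with V=-5]  = 10

10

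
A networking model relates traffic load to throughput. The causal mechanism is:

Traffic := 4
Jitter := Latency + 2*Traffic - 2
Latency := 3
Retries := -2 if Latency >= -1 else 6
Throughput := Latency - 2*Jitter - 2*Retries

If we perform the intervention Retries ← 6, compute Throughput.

-27

do(Retries=6) replaces the equation Retries := -2 if Latency >= -1 else 6 with the constant Retries = 6.
Jitter = Latency + 2*Traffic - 2  [with Latency=3, Traffic=4]  = 9
Throughput = Latency - 2*Jitter - 2*Retries  [with Latency=3, Jitter=9, Retries=6]  = -27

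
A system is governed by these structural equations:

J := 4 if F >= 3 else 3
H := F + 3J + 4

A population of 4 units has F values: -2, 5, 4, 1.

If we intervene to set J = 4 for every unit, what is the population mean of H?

18

The intervention sets J=4 in all 4 units regardless of F. Recomputing H per unit gives 14, 21, 20, 17; average 18.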